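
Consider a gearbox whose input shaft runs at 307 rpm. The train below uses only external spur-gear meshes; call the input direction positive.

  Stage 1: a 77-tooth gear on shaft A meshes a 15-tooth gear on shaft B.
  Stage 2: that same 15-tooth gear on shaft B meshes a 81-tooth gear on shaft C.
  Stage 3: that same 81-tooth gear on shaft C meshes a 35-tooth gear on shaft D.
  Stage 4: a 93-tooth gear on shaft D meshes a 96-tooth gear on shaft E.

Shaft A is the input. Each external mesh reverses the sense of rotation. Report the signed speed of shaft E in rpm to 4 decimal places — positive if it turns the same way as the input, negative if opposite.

Stage 1 [77T→15T]: ω = 307.0000×77/15 = 1575.9333 rpm, dir flips to −; running = −1575.9333
Stage 2 [15T→81T]: ω = 1575.9333×15/81 = 291.8395 rpm, dir flips to +; running = +291.8395
Stage 3 [81T→35T]: ω = 291.8395×81/35 = 675.4000 rpm, dir flips to −; running = −675.4000
Stage 4 [93T→96T]: ω = 675.4000×93/96 = 654.2937 rpm, dir flips to +; running = +654.2937

+654.2937 rpm (same as input, |ω| = 654.2937 rpm)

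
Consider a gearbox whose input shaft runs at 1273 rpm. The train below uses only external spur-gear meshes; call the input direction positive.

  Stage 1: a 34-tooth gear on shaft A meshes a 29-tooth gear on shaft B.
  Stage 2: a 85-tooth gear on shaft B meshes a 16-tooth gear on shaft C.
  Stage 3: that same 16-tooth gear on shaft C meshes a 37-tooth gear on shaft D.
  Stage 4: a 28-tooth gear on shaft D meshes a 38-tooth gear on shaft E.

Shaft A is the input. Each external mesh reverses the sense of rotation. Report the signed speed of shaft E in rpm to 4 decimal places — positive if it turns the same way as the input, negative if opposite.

+2526.3933 rpm (same as input, |ω| = 2526.3933 rpm)

Stage 1 [34T→29T]: ω = 1273.0000×34/29 = 1492.4828 rpm, dir flips to −; running = −1492.4828
Stage 2 [85T→16T]: ω = 1492.4828×85/16 = 7928.8147 rpm, dir flips to +; running = +7928.8147
Stage 3 [16T→37T]: ω = 7928.8147×16/37 = 3428.6766 rpm, dir flips to −; running = −3428.6766
Stage 4 [28T→38T]: ω = 3428.6766×28/38 = 2526.3933 rpm, dir flips to +; running = +2526.3933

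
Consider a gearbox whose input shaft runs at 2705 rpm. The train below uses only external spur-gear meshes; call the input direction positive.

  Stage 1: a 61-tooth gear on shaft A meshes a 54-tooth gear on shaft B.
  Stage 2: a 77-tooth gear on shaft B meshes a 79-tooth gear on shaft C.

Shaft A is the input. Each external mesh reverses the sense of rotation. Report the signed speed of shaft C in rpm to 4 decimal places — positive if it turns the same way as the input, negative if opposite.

Stage 1 [61T→54T]: ω = 2705.0000×61/54 = 3055.6481 rpm, dir flips to −; running = −3055.6481
Stage 2 [77T→79T]: ω = 3055.6481×77/79 = 2978.2900 rpm, dir flips to +; running = +2978.2900

+2978.2900 rpm (same as input, |ω| = 2978.2900 rpm)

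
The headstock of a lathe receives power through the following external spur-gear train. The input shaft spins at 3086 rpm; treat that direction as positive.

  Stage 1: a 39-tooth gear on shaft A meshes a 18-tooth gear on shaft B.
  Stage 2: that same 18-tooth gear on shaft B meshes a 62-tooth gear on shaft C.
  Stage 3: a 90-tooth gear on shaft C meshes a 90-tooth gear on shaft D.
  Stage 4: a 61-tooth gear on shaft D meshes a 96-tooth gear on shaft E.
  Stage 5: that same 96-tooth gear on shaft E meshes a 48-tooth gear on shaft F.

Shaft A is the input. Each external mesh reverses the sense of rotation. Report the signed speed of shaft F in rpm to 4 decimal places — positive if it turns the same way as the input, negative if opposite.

Stage 1 [39T→18T]: ω = 3086.0000×39/18 = 6686.3333 rpm, dir flips to −; running = −6686.3333
Stage 2 [18T→62T]: ω = 6686.3333×18/62 = 1941.1935 rpm, dir flips to +; running = +1941.1935
Stage 3 [90T→90T]: ω = 1941.1935×90/90 = 1941.1935 rpm, dir flips to −; running = −1941.1935
Stage 4 [61T→96T]: ω = 1941.1935×61/96 = 1233.4667 rpm, dir flips to +; running = +1233.4667
Stage 5 [96T→48T]: ω = 1233.4667×96/48 = 2466.9335 rpm, dir flips to −; running = −2466.9335

-2466.9335 rpm (opposite to input, |ω| = 2466.9335 rpm)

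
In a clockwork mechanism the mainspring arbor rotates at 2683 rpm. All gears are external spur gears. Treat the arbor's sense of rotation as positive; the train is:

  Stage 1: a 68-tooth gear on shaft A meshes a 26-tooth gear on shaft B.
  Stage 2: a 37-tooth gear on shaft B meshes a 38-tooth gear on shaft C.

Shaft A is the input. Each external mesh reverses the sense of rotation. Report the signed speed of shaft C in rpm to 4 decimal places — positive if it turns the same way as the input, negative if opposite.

+6832.4170 rpm (same as input, |ω| = 6832.4170 rpm)

Stage 1 [68T→26T]: ω = 2683.0000×68/26 = 7017.0769 rpm, dir flips to −; running = −7017.0769
Stage 2 [37T→38T]: ω = 7017.0769×37/38 = 6832.4170 rpm, dir flips to +; running = +6832.4170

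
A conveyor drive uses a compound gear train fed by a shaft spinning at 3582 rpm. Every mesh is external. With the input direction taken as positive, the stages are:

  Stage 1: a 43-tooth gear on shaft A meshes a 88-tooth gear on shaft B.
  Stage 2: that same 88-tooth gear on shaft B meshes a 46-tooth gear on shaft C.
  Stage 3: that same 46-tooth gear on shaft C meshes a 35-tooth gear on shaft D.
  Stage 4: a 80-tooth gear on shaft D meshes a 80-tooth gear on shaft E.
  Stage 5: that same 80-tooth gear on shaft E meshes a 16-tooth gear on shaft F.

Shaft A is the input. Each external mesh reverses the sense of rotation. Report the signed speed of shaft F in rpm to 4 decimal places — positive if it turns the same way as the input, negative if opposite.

-22003.7143 rpm (opposite to input, |ω| = 22003.7143 rpm)

Stage 1 [43T→88T]: ω = 3582.0000×43/88 = 1750.2955 rpm, dir flips to −; running = −1750.2955
Stage 2 [88T→46T]: ω = 1750.2955×88/46 = 3348.3913 rpm, dir flips to +; running = +3348.3913
Stage 3 [46T→35T]: ω = 3348.3913×46/35 = 4400.7429 rpm, dir flips to −; running = −4400.7429
Stage 4 [80T→80T]: ω = 4400.7429×80/80 = 4400.7429 rpm, dir flips to +; running = +4400.7429
Stage 5 [80T→16T]: ω = 4400.7429×80/16 = 22003.7143 rpm, dir flips to −; running = −22003.7143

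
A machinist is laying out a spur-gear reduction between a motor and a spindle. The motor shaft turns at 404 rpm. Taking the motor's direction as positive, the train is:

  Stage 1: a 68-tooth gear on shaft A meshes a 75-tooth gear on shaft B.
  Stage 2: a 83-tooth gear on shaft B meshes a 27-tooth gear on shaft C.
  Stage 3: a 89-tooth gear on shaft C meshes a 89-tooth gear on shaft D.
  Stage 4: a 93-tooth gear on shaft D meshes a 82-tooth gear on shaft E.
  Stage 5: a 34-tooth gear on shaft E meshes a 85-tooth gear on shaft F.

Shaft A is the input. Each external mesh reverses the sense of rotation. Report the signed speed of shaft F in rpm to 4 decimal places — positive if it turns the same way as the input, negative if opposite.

Stage 1 [68T→75T]: ω = 404.0000×68/75 = 366.2933 rpm, dir flips to −; running = −366.2933
Stage 2 [83T→27T]: ω = 366.2933×83/27 = 1126.0128 rpm, dir flips to +; running = +1126.0128
Stage 3 [89T→89T]: ω = 1126.0128×89/89 = 1126.0128 rpm, dir flips to −; running = −1126.0128
Stage 4 [93T→82T]: ω = 1126.0128×93/82 = 1277.0633 rpm, dir flips to +; running = +1277.0633
Stage 5 [34T→85T]: ω = 1277.0633×34/85 = 510.8253 rpm, dir flips to −; running = −510.8253

-510.8253 rpm (opposite to input, |ω| = 510.8253 rpm)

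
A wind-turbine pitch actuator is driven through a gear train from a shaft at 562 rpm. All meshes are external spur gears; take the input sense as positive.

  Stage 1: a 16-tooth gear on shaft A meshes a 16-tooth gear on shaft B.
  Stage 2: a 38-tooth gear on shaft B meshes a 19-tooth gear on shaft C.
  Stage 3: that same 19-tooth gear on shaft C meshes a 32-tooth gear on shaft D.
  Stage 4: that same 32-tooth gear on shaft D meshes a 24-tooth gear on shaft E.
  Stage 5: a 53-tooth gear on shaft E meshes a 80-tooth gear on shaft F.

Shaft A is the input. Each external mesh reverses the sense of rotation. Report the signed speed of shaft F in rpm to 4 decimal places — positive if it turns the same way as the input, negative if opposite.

-589.5146 rpm (opposite to input, |ω| = 589.5146 rpm)

Stage 1 [16T→16T]: ω = 562.0000×16/16 = 562.0000 rpm, dir flips to −; running = −562.0000
Stage 2 [38T→19T]: ω = 562.0000×38/19 = 1124.0000 rpm, dir flips to +; running = +1124.0000
Stage 3 [19T→32T]: ω = 1124.0000×19/32 = 667.3750 rpm, dir flips to −; running = −667.3750
Stage 4 [32T→24T]: ω = 667.3750×32/24 = 889.8333 rpm, dir flips to +; running = +889.8333
Stage 5 [53T→80T]: ω = 889.8333×53/80 = 589.5146 rpm, dir flips to −; running = −589.5146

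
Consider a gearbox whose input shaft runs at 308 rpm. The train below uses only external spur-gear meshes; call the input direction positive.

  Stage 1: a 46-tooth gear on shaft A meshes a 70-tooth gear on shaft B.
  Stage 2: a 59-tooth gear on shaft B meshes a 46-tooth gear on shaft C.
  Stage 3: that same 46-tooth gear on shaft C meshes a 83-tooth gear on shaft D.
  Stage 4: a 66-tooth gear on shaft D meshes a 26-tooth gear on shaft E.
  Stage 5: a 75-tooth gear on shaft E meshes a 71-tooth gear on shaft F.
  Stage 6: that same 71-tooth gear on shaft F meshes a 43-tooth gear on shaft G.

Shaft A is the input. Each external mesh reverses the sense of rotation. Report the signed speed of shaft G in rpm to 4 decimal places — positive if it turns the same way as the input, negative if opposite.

+637.0123 rpm (same as input, |ω| = 637.0123 rpm)

Stage 1 [46T→70T]: ω = 308.0000×46/70 = 202.4000 rpm, dir flips to −; running = −202.4000
Stage 2 [59T→46T]: ω = 202.4000×59/46 = 259.6000 rpm, dir flips to +; running = +259.6000
Stage 3 [46T→83T]: ω = 259.6000×46/83 = 143.8747 rpm, dir flips to −; running = −143.8747
Stage 4 [66T→26T]: ω = 143.8747×66/26 = 365.2204 rpm, dir flips to +; running = +365.2204
Stage 5 [75T→71T]: ω = 365.2204×75/71 = 385.7962 rpm, dir flips to −; running = −385.7962
Stage 6 [71T→43T]: ω = 385.7962×71/43 = 637.0123 rpm, dir flips to +; running = +637.0123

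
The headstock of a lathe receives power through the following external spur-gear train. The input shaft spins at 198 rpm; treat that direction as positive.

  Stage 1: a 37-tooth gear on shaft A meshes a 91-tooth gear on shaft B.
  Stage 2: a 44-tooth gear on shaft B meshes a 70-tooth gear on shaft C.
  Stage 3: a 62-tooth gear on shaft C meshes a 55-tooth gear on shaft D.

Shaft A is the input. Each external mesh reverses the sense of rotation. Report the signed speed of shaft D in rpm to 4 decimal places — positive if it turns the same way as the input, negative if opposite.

-57.0439 rpm (opposite to input, |ω| = 57.0439 rpm)

Stage 1 [37T→91T]: ω = 198.0000×37/91 = 80.5055 rpm, dir flips to −; running = −80.5055
Stage 2 [44T→70T]: ω = 80.5055×44/70 = 50.6035 rpm, dir flips to +; running = +50.6035
Stage 3 [62T→55T]: ω = 50.6035×62/55 = 57.0439 rpm, dir flips to −; running = −57.0439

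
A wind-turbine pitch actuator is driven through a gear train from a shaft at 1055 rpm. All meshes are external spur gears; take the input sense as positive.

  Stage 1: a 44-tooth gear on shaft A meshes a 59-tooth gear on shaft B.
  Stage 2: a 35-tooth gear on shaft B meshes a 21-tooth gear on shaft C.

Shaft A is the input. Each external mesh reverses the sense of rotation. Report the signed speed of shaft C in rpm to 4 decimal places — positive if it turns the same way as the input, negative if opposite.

Stage 1 [44T→59T]: ω = 1055.0000×44/59 = 786.7797 rpm, dir flips to −; running = −786.7797
Stage 2 [35T→21T]: ω = 786.7797×35/21 = 1311.2994 rpm, dir flips to +; running = +1311.2994

+1311.2994 rpm (same as input, |ω| = 1311.2994 rpm)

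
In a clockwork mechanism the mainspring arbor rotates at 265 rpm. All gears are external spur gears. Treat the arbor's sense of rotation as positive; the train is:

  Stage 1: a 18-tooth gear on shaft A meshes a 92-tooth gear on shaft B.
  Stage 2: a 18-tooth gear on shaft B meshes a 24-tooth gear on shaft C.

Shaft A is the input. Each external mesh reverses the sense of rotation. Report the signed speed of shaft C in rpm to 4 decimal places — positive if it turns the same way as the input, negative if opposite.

Stage 1 [18T→92T]: ω = 265.0000×18/92 = 51.8478 rpm, dir flips to −; running = −51.8478
Stage 2 [18T→24T]: ω = 51.8478×18/24 = 38.8859 rpm, dir flips to +; running = +38.8859

+38.8859 rpm (same as input, |ω| = 38.8859 rpm)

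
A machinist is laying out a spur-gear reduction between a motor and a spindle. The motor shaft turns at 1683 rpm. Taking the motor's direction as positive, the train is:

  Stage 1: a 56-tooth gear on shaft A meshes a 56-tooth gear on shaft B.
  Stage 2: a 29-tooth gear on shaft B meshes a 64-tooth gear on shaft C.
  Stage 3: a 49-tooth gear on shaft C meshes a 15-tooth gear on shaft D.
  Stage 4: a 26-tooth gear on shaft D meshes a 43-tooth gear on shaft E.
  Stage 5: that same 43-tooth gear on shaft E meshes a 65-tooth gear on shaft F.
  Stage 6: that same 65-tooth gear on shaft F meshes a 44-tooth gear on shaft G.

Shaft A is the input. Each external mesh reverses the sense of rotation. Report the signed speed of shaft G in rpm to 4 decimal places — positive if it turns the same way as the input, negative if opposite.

+1472.0672 rpm (same as input, |ω| = 1472.0672 rpm)

Stage 1 [56T→56T]: ω = 1683.0000×56/56 = 1683.0000 rpm, dir flips to −; running = −1683.0000
Stage 2 [29T→64T]: ω = 1683.0000×29/64 = 762.6094 rpm, dir flips to +; running = +762.6094
Stage 3 [49T→15T]: ω = 762.6094×49/15 = 2491.1906 rpm, dir flips to −; running = −2491.1906
Stage 4 [26T→43T]: ω = 2491.1906×26/43 = 1506.3013 rpm, dir flips to +; running = +1506.3013
Stage 5 [43T→65T]: ω = 1506.3013×43/65 = 996.4763 rpm, dir flips to −; running = −996.4763
Stage 6 [65T→44T]: ω = 996.4763×65/44 = 1472.0672 rpm, dir flips to +; running = +1472.0672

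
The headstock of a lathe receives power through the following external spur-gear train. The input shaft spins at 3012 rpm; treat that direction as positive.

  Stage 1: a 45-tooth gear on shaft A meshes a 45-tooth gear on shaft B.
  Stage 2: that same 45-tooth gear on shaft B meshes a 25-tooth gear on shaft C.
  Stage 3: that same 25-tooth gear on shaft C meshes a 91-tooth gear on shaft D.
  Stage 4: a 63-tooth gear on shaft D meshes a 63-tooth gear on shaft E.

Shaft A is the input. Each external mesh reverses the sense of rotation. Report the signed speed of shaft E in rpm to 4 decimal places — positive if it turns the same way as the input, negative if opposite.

+1489.4505 rpm (same as input, |ω| = 1489.4505 rpm)

Stage 1 [45T→45T]: ω = 3012.0000×45/45 = 3012.0000 rpm, dir flips to −; running = −3012.0000
Stage 2 [45T→25T]: ω = 3012.0000×45/25 = 5421.6000 rpm, dir flips to +; running = +5421.6000
Stage 3 [25T→91T]: ω = 5421.6000×25/91 = 1489.4505 rpm, dir flips to −; running = −1489.4505
Stage 4 [63T→63T]: ω = 1489.4505×63/63 = 1489.4505 rpm, dir flips to +; running = +1489.4505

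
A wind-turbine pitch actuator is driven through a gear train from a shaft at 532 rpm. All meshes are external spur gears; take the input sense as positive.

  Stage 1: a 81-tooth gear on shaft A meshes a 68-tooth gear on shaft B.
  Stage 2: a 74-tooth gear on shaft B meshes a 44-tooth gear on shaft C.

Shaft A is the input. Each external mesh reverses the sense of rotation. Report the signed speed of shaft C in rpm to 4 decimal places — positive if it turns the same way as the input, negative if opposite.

+1065.7781 rpm (same as input, |ω| = 1065.7781 rpm)

Stage 1 [81T→68T]: ω = 532.0000×81/68 = 633.7059 rpm, dir flips to −; running = −633.7059
Stage 2 [74T→44T]: ω = 633.7059×74/44 = 1065.7781 rpm, dir flips to +; running = +1065.7781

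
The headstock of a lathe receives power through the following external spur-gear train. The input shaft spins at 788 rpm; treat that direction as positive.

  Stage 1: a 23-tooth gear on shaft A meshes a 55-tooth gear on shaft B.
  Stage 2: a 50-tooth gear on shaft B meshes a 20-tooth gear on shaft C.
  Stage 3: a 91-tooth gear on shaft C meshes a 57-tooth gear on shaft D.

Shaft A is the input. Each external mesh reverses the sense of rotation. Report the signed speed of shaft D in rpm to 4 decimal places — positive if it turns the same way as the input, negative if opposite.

Stage 1 [23T→55T]: ω = 788.0000×23/55 = 329.5273 rpm, dir flips to −; running = −329.5273
Stage 2 [50T→20T]: ω = 329.5273×50/20 = 823.8182 rpm, dir flips to +; running = +823.8182
Stage 3 [91T→57T]: ω = 823.8182×91/57 = 1315.2185 rpm, dir flips to −; running = −1315.2185

-1315.2185 rpm (opposite to input, |ω| = 1315.2185 rpm)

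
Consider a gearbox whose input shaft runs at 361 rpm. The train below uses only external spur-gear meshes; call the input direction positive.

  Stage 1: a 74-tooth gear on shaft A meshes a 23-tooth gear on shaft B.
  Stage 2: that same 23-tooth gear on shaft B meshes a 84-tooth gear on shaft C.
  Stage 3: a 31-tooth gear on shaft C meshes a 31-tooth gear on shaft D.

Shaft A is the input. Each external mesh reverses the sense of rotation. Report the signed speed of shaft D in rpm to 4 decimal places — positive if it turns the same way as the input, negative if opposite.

Stage 1 [74T→23T]: ω = 361.0000×74/23 = 1161.4783 rpm, dir flips to −; running = −1161.4783
Stage 2 [23T→84T]: ω = 1161.4783×23/84 = 318.0238 rpm, dir flips to +; running = +318.0238
Stage 3 [31T→31T]: ω = 318.0238×31/31 = 318.0238 rpm, dir flips to −; running = −318.0238

-318.0238 rpm (opposite to input, |ω| = 318.0238 rpm)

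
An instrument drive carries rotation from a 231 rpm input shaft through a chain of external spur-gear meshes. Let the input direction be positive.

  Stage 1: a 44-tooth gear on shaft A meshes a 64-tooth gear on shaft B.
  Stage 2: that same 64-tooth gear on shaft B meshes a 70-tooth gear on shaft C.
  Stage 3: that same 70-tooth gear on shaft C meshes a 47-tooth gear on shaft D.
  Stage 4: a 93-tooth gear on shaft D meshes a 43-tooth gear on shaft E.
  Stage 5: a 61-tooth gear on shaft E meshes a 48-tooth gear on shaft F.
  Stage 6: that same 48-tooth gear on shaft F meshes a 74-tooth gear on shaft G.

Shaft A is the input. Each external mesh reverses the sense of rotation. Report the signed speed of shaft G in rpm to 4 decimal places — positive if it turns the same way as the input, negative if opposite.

Stage 1 [44T→64T]: ω = 231.0000×44/64 = 158.8125 rpm, dir flips to −; running = −158.8125
Stage 2 [64T→70T]: ω = 158.8125×64/70 = 145.2000 rpm, dir flips to +; running = +145.2000
Stage 3 [70T→47T]: ω = 145.2000×70/47 = 216.2553 rpm, dir flips to −; running = −216.2553
Stage 4 [93T→43T]: ω = 216.2553×93/43 = 467.7150 rpm, dir flips to +; running = +467.7150
Stage 5 [61T→48T]: ω = 467.7150×61/48 = 594.3878 rpm, dir flips to −; running = −594.3878
Stage 6 [48T→74T]: ω = 594.3878×48/74 = 385.5488 rpm, dir flips to +; running = +385.5488

+385.5488 rpm (same as input, |ω| = 385.5488 rpm)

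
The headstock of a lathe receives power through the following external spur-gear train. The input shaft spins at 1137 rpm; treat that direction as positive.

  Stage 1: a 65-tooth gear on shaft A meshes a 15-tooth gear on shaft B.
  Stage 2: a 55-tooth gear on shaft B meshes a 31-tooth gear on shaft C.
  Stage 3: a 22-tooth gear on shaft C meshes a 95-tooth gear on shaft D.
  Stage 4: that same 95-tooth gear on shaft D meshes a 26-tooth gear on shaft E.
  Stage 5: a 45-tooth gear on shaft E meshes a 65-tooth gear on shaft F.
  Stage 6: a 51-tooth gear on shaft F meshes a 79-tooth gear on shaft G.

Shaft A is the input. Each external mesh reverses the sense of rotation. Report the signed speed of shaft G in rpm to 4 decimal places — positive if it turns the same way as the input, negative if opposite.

+3305.7890 rpm (same as input, |ω| = 3305.7890 rpm)

Stage 1 [65T→15T]: ω = 1137.0000×65/15 = 4927.0000 rpm, dir flips to −; running = −4927.0000
Stage 2 [55T→31T]: ω = 4927.0000×55/31 = 8741.4516 rpm, dir flips to +; running = +8741.4516
Stage 3 [22T→95T]: ω = 8741.4516×22/95 = 2024.3362 rpm, dir flips to −; running = −2024.3362
Stage 4 [95T→26T]: ω = 2024.3362×95/26 = 7396.6129 rpm, dir flips to +; running = +7396.6129
Stage 5 [45T→65T]: ω = 7396.6129×45/65 = 5120.7320 rpm, dir flips to −; running = −5120.7320
Stage 6 [51T→79T]: ω = 5120.7320×51/79 = 3305.7890 rpm, dir flips to +; running = +3305.7890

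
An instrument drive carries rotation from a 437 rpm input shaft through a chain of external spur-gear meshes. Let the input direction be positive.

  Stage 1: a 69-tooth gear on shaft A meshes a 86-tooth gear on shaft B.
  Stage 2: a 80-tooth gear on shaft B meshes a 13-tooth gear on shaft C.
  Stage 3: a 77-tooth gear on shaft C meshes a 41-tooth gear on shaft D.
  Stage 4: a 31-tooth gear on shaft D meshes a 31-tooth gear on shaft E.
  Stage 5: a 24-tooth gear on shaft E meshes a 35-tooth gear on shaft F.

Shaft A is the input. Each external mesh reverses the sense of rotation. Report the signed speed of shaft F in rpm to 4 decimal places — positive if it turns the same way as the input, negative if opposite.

Stage 1 [69T→86T]: ω = 437.0000×69/86 = 350.6163 rpm, dir flips to −; running = −350.6163
Stage 2 [80T→13T]: ω = 350.6163×80/13 = 2157.6386 rpm, dir flips to +; running = +2157.6386
Stage 3 [77T→41T]: ω = 2157.6386×77/41 = 4052.1506 rpm, dir flips to −; running = −4052.1506
Stage 4 [31T→31T]: ω = 4052.1506×31/31 = 4052.1506 rpm, dir flips to +; running = +4052.1506
Stage 5 [24T→35T]: ω = 4052.1506×24/35 = 2778.6176 rpm, dir flips to −; running = −2778.6176

-2778.6176 rpm (opposite to input, |ω| = 2778.6176 rpm)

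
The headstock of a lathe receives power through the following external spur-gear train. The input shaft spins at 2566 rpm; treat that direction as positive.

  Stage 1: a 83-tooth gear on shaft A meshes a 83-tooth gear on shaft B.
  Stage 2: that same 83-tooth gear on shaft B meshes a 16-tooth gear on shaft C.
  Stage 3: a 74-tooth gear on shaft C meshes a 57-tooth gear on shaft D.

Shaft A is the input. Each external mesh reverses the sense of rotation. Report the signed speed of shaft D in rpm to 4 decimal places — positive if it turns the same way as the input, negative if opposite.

-17281.1096 rpm (opposite to input, |ω| = 17281.1096 rpm)

Stage 1 [83T→83T]: ω = 2566.0000×83/83 = 2566.0000 rpm, dir flips to −; running = −2566.0000
Stage 2 [83T→16T]: ω = 2566.0000×83/16 = 13311.1250 rpm, dir flips to +; running = +13311.1250
Stage 3 [74T→57T]: ω = 13311.1250×74/57 = 17281.1096 rpm, dir flips to −; running = −17281.1096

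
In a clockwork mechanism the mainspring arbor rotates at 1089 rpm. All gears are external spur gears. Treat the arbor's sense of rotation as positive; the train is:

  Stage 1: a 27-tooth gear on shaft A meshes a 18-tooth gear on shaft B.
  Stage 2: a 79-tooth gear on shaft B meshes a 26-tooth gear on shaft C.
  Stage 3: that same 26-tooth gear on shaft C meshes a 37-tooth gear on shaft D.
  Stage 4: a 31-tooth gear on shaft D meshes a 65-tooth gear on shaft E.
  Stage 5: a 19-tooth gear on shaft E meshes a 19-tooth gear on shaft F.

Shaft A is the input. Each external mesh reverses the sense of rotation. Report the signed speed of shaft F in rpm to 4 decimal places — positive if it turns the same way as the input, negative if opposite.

Stage 1 [27T→18T]: ω = 1089.0000×27/18 = 1633.5000 rpm, dir flips to −; running = −1633.5000
Stage 2 [79T→26T]: ω = 1633.5000×79/26 = 4963.3269 rpm, dir flips to +; running = +4963.3269
Stage 3 [26T→37T]: ω = 4963.3269×26/37 = 3487.7432 rpm, dir flips to −; running = −3487.7432
Stage 4 [31T→65T]: ω = 3487.7432×31/65 = 1663.3852 rpm, dir flips to +; running = +1663.3852
Stage 5 [19T→19T]: ω = 1663.3852×19/19 = 1663.3852 rpm, dir flips to −; running = −1663.3852

-1663.3852 rpm (opposite to input, |ω| = 1663.3852 rpm)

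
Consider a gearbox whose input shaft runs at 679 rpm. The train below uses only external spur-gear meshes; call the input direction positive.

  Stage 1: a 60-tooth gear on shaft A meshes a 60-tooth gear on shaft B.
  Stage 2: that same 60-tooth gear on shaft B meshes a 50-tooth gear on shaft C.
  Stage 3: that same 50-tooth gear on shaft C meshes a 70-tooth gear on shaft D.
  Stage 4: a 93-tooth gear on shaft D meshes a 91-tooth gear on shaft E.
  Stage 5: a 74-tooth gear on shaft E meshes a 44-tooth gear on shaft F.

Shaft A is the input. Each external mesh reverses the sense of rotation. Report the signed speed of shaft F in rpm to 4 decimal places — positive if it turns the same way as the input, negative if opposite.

-1000.3307 rpm (opposite to input, |ω| = 1000.3307 rpm)

Stage 1 [60T→60T]: ω = 679.0000×60/60 = 679.0000 rpm, dir flips to −; running = −679.0000
Stage 2 [60T→50T]: ω = 679.0000×60/50 = 814.8000 rpm, dir flips to +; running = +814.8000
Stage 3 [50T→70T]: ω = 814.8000×50/70 = 582.0000 rpm, dir flips to −; running = −582.0000
Stage 4 [93T→91T]: ω = 582.0000×93/91 = 594.7912 rpm, dir flips to +; running = +594.7912
Stage 5 [74T→44T]: ω = 594.7912×74/44 = 1000.3307 rpm, dir flips to −; running = −1000.3307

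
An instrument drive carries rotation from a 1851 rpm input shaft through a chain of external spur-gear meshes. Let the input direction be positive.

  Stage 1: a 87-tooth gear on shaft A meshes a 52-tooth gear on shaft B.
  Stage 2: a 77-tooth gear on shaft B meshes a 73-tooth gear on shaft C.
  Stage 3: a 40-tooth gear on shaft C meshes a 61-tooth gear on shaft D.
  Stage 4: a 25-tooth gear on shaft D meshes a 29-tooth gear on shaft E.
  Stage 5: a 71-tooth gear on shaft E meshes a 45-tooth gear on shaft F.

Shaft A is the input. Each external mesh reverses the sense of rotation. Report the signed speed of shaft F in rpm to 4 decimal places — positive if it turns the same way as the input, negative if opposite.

-2913.4542 rpm (opposite to input, |ω| = 2913.4542 rpm)

Stage 1 [87T→52T]: ω = 1851.0000×87/52 = 3096.8654 rpm, dir flips to −; running = −3096.8654
Stage 2 [77T→73T]: ω = 3096.8654×77/73 = 3266.5566 rpm, dir flips to +; running = +3266.5566
Stage 3 [40T→61T]: ω = 3266.5566×40/61 = 2142.0044 rpm, dir flips to −; running = −2142.0044
Stage 4 [25T→29T]: ω = 2142.0044×25/29 = 1846.5555 rpm, dir flips to +; running = +1846.5555
Stage 5 [71T→45T]: ω = 1846.5555×71/45 = 2913.4542 rpm, dir flips to −; running = −2913.4542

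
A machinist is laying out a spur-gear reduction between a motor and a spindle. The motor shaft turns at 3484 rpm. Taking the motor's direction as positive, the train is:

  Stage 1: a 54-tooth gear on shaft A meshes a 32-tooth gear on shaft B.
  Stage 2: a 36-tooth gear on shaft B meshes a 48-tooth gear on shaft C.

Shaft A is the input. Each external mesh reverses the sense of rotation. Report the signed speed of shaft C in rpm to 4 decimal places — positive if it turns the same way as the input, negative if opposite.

+4409.4375 rpm (same as input, |ω| = 4409.4375 rpm)

Stage 1 [54T→32T]: ω = 3484.0000×54/32 = 5879.2500 rpm, dir flips to −; running = −5879.2500
Stage 2 [36T→48T]: ω = 5879.2500×36/48 = 4409.4375 rpm, dir flips to +; running = +4409.4375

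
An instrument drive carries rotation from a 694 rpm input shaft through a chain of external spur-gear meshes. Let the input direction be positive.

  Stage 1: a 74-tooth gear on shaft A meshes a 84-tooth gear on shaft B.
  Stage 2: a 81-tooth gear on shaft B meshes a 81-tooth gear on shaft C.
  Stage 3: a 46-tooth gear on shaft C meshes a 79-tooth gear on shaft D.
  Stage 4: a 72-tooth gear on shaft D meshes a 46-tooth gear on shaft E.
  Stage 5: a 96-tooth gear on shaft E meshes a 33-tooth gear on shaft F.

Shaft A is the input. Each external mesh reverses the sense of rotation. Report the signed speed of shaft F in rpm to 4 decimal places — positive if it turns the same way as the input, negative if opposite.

-1620.9686 rpm (opposite to input, |ω| = 1620.9686 rpm)

Stage 1 [74T→84T]: ω = 694.0000×74/84 = 611.3810 rpm, dir flips to −; running = −611.3810
Stage 2 [81T→81T]: ω = 611.3810×81/81 = 611.3810 rpm, dir flips to +; running = +611.3810
Stage 3 [46T→79T]: ω = 611.3810×46/79 = 355.9940 rpm, dir flips to −; running = −355.9940
Stage 4 [72T→46T]: ω = 355.9940×72/46 = 557.2080 rpm, dir flips to +; running = +557.2080
Stage 5 [96T→33T]: ω = 557.2080×96/33 = 1620.9686 rpm, dir flips to −; running = −1620.9686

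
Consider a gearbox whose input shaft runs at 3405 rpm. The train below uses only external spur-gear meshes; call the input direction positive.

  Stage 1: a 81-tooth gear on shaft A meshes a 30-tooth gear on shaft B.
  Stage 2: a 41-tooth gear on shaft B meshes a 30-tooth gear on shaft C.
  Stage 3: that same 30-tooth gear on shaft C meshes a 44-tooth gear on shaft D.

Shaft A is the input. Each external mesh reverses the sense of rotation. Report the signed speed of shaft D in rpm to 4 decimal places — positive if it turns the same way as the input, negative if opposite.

Stage 1 [81T→30T]: ω = 3405.0000×81/30 = 9193.5000 rpm, dir flips to −; running = −9193.5000
Stage 2 [41T→30T]: ω = 9193.5000×41/30 = 12564.4500 rpm, dir flips to +; running = +12564.4500
Stage 3 [30T→44T]: ω = 12564.4500×30/44 = 8566.6705 rpm, dir flips to −; running = −8566.6705

-8566.6705 rpm (opposite to input, |ω| = 8566.6705 rpm)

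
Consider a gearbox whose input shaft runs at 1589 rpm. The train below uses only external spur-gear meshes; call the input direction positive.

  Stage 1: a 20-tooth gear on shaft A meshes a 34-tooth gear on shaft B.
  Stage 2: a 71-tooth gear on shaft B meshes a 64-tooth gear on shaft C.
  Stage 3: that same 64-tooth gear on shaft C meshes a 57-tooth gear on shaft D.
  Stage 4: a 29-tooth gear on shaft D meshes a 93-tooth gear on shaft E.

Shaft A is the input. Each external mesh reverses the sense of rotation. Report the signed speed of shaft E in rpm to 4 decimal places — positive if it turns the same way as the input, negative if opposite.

Stage 1 [20T→34T]: ω = 1589.0000×20/34 = 934.7059 rpm, dir flips to −; running = −934.7059
Stage 2 [71T→64T]: ω = 934.7059×71/64 = 1036.9393 rpm, dir flips to +; running = +1036.9393
Stage 3 [64T→57T]: ω = 1036.9393×64/57 = 1164.2828 rpm, dir flips to −; running = −1164.2828
Stage 4 [29T→93T]: ω = 1164.2828×29/93 = 363.0559 rpm, dir flips to +; running = +363.0559

+363.0559 rpm (same as input, |ω| = 363.0559 rpm)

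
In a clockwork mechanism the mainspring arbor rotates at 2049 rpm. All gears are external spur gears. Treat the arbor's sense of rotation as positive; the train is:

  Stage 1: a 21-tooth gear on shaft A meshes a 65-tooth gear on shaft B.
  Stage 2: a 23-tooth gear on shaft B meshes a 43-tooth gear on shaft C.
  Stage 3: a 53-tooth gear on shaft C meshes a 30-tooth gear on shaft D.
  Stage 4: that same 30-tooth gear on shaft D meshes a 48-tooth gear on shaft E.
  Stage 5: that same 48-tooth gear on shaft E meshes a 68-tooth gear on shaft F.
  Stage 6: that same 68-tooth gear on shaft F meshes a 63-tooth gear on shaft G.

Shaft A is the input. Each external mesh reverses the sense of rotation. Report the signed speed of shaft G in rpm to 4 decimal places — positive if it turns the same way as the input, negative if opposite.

Stage 1 [21T→65T]: ω = 2049.0000×21/65 = 661.9846 rpm, dir flips to −; running = −661.9846
Stage 2 [23T→43T]: ω = 661.9846×23/43 = 354.0848 rpm, dir flips to +; running = +354.0848
Stage 3 [53T→30T]: ω = 354.0848×53/30 = 625.5498 rpm, dir flips to −; running = −625.5498
Stage 4 [30T→48T]: ω = 625.5498×30/48 = 390.9686 rpm, dir flips to +; running = +390.9686
Stage 5 [48T→68T]: ω = 390.9686×48/68 = 275.9779 rpm, dir flips to −; running = −275.9779
Stage 6 [68T→63T]: ω = 275.9779×68/63 = 297.8809 rpm, dir flips to +; running = +297.8809

+297.8809 rpm (same as input, |ω| = 297.8809 rpm)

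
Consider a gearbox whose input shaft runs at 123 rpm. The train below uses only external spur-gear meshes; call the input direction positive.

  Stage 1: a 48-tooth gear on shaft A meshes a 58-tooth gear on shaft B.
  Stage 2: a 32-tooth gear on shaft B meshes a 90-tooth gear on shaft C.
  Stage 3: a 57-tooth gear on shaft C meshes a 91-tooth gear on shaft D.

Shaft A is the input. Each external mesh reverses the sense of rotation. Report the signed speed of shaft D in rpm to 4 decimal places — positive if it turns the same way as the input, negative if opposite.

Stage 1 [48T→58T]: ω = 123.0000×48/58 = 101.7931 rpm, dir flips to −; running = −101.7931
Stage 2 [32T→90T]: ω = 101.7931×32/90 = 36.1931 rpm, dir flips to +; running = +36.1931
Stage 3 [57T→91T]: ω = 36.1931×57/91 = 22.6704 rpm, dir flips to −; running = −22.6704

-22.6704 rpm (opposite to input, |ω| = 22.6704 rpm)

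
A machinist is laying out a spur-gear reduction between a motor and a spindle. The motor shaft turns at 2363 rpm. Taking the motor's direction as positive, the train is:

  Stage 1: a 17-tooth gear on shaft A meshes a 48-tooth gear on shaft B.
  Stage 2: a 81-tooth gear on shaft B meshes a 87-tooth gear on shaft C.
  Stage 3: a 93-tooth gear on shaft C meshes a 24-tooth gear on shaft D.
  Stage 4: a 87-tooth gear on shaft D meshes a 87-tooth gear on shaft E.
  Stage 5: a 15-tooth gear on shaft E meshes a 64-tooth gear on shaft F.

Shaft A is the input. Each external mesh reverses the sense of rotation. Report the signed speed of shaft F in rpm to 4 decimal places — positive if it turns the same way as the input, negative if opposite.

-707.6527 rpm (opposite to input, |ω| = 707.6527 rpm)

Stage 1 [17T→48T]: ω = 2363.0000×17/48 = 836.8958 rpm, dir flips to −; running = −836.8958
Stage 2 [81T→87T]: ω = 836.8958×81/87 = 779.1789 rpm, dir flips to +; running = +779.1789
Stage 3 [93T→24T]: ω = 779.1789×93/24 = 3019.3182 rpm, dir flips to −; running = −3019.3182
Stage 4 [87T→87T]: ω = 3019.3182×87/87 = 3019.3182 rpm, dir flips to +; running = +3019.3182
Stage 5 [15T→64T]: ω = 3019.3182×15/64 = 707.6527 rpm, dir flips to −; running = −707.6527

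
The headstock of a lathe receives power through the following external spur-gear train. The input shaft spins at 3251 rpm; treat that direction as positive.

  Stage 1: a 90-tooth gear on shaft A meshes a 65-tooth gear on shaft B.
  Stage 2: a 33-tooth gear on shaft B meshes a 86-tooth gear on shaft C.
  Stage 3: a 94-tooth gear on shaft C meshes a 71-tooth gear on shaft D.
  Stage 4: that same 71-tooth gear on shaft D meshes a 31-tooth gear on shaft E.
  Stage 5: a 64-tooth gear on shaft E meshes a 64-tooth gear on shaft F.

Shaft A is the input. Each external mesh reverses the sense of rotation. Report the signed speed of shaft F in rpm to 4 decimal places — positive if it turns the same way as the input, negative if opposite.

-5237.5450 rpm (opposite to input, |ω| = 5237.5450 rpm)

Stage 1 [90T→65T]: ω = 3251.0000×90/65 = 4501.3846 rpm, dir flips to −; running = −4501.3846
Stage 2 [33T→86T]: ω = 4501.3846×33/86 = 1727.2755 rpm, dir flips to +; running = +1727.2755
Stage 3 [94T→71T]: ω = 1727.2755×94/71 = 2286.8154 rpm, dir flips to −; running = −2286.8154
Stage 4 [71T→31T]: ω = 2286.8154×71/31 = 5237.5450 rpm, dir flips to +; running = +5237.5450
Stage 5 [64T→64T]: ω = 5237.5450×64/64 = 5237.5450 rpm, dir flips to −; running = −5237.5450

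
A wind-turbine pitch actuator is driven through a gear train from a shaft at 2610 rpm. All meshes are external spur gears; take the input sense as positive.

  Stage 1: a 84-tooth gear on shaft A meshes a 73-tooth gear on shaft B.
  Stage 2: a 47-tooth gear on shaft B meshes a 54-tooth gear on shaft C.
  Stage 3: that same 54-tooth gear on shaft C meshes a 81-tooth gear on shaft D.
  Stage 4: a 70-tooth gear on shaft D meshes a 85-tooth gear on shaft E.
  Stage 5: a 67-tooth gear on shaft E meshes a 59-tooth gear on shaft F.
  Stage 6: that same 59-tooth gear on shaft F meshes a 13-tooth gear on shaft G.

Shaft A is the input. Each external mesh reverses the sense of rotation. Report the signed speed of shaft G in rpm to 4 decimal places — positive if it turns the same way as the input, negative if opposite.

Stage 1 [84T→73T]: ω = 2610.0000×84/73 = 3003.2877 rpm, dir flips to −; running = −3003.2877
Stage 2 [47T→54T]: ω = 3003.2877×47/54 = 2613.9726 rpm, dir flips to +; running = +2613.9726
Stage 3 [54T→81T]: ω = 2613.9726×54/81 = 1742.6484 rpm, dir flips to −; running = −1742.6484
Stage 4 [70T→85T]: ω = 1742.6484×70/85 = 1435.1222 rpm, dir flips to +; running = +1435.1222
Stage 5 [67T→59T]: ω = 1435.1222×67/59 = 1629.7151 rpm, dir flips to −; running = −1629.7151
Stage 6 [59T→13T]: ω = 1629.7151×59/13 = 7396.3991 rpm, dir flips to +; running = +7396.3991

+7396.3991 rpm (same as input, |ω| = 7396.3991 rpm)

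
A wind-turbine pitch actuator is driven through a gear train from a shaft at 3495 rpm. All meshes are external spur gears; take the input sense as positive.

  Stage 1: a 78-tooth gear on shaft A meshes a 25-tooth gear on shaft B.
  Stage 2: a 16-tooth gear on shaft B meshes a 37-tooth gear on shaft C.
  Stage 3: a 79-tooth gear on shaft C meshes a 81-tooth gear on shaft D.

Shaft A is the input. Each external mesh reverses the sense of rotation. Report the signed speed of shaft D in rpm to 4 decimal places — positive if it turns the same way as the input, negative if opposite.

-4598.9862 rpm (opposite to input, |ω| = 4598.9862 rpm)

Stage 1 [78T→25T]: ω = 3495.0000×78/25 = 10904.4000 rpm, dir flips to −; running = −10904.4000
Stage 2 [16T→37T]: ω = 10904.4000×16/37 = 4715.4162 rpm, dir flips to +; running = +4715.4162
Stage 3 [79T→81T]: ω = 4715.4162×79/81 = 4598.9862 rpm, dir flips to −; running = −4598.9862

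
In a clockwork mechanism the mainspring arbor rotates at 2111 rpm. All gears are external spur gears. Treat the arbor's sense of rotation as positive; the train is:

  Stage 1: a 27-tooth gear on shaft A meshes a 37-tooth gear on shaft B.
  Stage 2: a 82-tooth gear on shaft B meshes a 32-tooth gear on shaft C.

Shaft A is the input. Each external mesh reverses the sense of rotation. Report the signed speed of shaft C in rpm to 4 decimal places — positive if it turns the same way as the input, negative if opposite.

Stage 1 [27T→37T]: ω = 2111.0000×27/37 = 1540.4595 rpm, dir flips to −; running = −1540.4595
Stage 2 [82T→32T]: ω = 1540.4595×82/32 = 3947.4274 rpm, dir flips to +; running = +3947.4274

+3947.4274 rpm (same as input, |ω| = 3947.4274 rpm)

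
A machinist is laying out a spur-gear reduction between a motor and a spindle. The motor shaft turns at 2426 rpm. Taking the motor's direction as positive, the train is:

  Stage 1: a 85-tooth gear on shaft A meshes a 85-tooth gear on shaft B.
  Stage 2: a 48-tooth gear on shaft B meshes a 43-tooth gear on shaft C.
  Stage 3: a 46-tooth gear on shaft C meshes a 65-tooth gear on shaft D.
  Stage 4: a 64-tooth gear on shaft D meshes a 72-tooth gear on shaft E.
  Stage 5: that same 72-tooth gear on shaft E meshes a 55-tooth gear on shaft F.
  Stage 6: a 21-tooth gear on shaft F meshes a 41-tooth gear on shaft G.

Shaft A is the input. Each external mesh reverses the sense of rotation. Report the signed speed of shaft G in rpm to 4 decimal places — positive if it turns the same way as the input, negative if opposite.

+1142.2490 rpm (same as input, |ω| = 1142.2490 rpm)

Stage 1 [85T→85T]: ω = 2426.0000×85/85 = 2426.0000 rpm, dir flips to −; running = −2426.0000
Stage 2 [48T→43T]: ω = 2426.0000×48/43 = 2708.0930 rpm, dir flips to +; running = +2708.0930
Stage 3 [46T→65T]: ω = 2708.0930×46/65 = 1916.4966 rpm, dir flips to −; running = −1916.4966
Stage 4 [64T→72T]: ω = 1916.4966×64/72 = 1703.5525 rpm, dir flips to +; running = +1703.5525
Stage 5 [72T→55T]: ω = 1703.5525×72/55 = 2230.1051 rpm, dir flips to −; running = −2230.1051
Stage 6 [21T→41T]: ω = 2230.1051×21/41 = 1142.2490 rpm, dir flips to +; running = +1142.2490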